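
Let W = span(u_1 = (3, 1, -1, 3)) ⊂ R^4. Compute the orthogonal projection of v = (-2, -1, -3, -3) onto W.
proj_W(v) = (-39/20, -13/20, 13/20, -39/20)

Set up U = [u_1 | ... | u_1] ∈ R^(4×1). The projector onto W = col(U) is P = U (U^T U)^(-1) U^T.
Compute U^T U =
  [20],
and U^T v = (-13).
Solve U^T U · c = U^T v for the coefficients: c = (-13/20). The projection is proj_W(v) = U c.
Check: (v - proj_W(v)) · u_1 = 0  (should be 0).
Result: proj_W(v) = (-39/20, -13/20, 13/20, -39/20).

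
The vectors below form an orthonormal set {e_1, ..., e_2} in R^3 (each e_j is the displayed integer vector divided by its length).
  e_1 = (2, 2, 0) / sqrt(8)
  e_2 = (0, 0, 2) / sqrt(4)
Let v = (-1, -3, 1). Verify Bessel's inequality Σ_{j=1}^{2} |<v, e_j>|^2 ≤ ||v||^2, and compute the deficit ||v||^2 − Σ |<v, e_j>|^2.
Σ |<v, e_j>|^2 = 9; ||v||^2 = 11; deficit = 2

Write each e_j = u_j / sqrt(<u_j, u_j>) where u_j is the displayed integer vector. Then <v, e_j> = <v, u_j> / sqrt(<u_j, u_j>), so |<v, e_j>|^2 = <v, u_j>^2 / <u_j, u_j>.
Coefficients: <v, e_1> = -8/sqrt(8), <v, e_2> = 2/sqrt(4).
Square and sum: Σ |<v, e_j>|^2 = 9.
Compute ||v||^2 = v·v = 11.
Deficit = 11 − 9 = 2 ≥ 0, confirming Bessel's inequality. (The deficit equals ||v − Σ <v,e_j> e_j||^2, the squared distance from v to span{e_j}.)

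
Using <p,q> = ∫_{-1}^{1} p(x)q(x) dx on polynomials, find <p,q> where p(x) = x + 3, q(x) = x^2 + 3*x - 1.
<p,q> = -2

Expand the product: p(x)·q(x) = x^3 + 6*x^2 + 8*x - 3.
∫_{-1}^{1} of each monomial x^k gives [2/(k+1) if k even, 0 if k odd]. Integrating term-by-term (or equivalently evaluating the antiderivative F(x) = x^4/4 + 2*x^3 + 4*x^2 - 3*x at the endpoints):
  F(1) − F(−1) = 13/4 − (21/4) = -2.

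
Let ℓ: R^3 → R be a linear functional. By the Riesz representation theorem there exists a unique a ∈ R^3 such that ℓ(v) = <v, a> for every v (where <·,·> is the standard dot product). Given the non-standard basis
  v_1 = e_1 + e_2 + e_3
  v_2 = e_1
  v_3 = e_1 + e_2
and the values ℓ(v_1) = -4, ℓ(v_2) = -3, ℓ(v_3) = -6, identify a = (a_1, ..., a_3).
a = (-3, -3, 2)

Write a = (a_1, ..., a_3) in the standard basis. For each basis vector v_i, ℓ(v_i) = <v_i, a> is a linear equation in the a_j's. Collect the n equations into a matrix system V a = ℓ, where row i of V is v_i (expressed in the standard basis). Since V is invertible (lower-triangular with 1s on the diagonal, up to permutation), solve by back-substitution:
  V =
[[1, 1, 1],
 [1, 0, 0],
 [1, 1, 0]]
  V a = (-4, -3, -6)
Solving gives a = (-3, -3, 2).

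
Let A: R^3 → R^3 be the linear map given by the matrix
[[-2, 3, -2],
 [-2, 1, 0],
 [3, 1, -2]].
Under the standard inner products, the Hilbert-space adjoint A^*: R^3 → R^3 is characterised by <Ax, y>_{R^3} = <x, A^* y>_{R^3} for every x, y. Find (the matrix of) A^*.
A^* = A^T =
[[-2, -2, 3],
 [3, 1, 1],
 [-2, 0, -2]]

For real matrices with standard dot products, the defining identity <Ax, y> = <x, A^* y> gives (Ax)^T y = x^T (A^*) y, i.e. x^T A^T y = x^T (A^*) y. Since this holds for all x, y, we must have A^* = A^T. Therefore
A^* =
[[-2, -2, 3],
 [3, 1, 1],
 [-2, 0, -2]].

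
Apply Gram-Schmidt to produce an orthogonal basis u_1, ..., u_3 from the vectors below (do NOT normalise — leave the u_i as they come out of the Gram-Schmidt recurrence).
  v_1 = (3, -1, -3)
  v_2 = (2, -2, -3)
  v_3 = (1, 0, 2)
Orthogonal basis:
  u_1 = (3, -1, -3)
  u_2 = (-13/19, -21/19, -6/19)
  u_3 = (33/34, -33/34, 22/17)

Apply the Gram-Schmidt recurrence
  u_1 = v_1
  u_i = v_i − Σ_{j<i} ((v_i · u_j) / (u_j · u_j)) · u_j.

Step by step this gives:
  u_1 = (3, -1, -3)
  u_2 = (-13/19, -21/19, -6/19)
  u_3 = (33/34, -33/34, 22/17)

Orthogonality check:
  u_2 · u_1 = 0 (should be 0)
  u_3 · u_1 = 0 (should be 0)
  u_3 · u_2 = 0 (should be 0)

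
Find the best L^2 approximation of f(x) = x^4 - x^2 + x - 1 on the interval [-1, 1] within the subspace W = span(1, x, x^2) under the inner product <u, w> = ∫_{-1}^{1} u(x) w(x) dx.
g(x) = -x^2/7 + x - 38/35

The best approximation g ∈ W is the orthogonal projection of f onto W. Writing g = a_0 + a_1 x + a_2 x^2, the coefficients solve the normal equations G · a = b where
  G_{ij} = <φ_i, φ_j> and b_i = <f, φ_i>, with φ_0 = 1, φ_1 = x, φ_2 = x^2.
G =
  [2, 0, 2/3]
  [0, 2/3, 0]
  [2/3, 0, 2/5],
b = (-34/15, 2/3, -82/105).
Solving gives a_0 = -38/35, a_1 = 1, a_2 = -1/7, so
  g(x) = -x^2/7 + x - 38/35.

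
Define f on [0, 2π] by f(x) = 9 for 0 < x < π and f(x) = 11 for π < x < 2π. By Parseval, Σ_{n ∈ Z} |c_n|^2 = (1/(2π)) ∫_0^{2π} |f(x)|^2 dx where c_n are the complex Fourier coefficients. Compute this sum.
Σ |c_n|^2 = 101

Parseval equates the L^2 energy of f (normalised by 1/(2π)) with the ℓ^2 sum of its Fourier coefficients: (1/(2π)) ∫_0^{2π} |f|^2 = Σ |c_n|^2.
Compute the left side: (1/(2π)) [∫_0^π 9^2 dx + ∫_π^{2π} 11^2 dx] = (1/(2π)) · (81π + 121π) = (81 + 121)/2 = 101.
So Σ_{n ∈ Z} |c_n|^2 = 101.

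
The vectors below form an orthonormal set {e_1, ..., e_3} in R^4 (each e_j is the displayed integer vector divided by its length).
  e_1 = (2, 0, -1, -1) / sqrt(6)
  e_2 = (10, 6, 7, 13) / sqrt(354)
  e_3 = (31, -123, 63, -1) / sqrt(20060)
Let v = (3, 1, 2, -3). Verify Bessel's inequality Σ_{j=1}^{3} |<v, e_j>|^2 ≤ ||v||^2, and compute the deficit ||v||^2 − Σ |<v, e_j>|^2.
Σ |<v, e_j>|^2 = 3059/340; ||v||^2 = 23; deficit = 4761/340

Write each e_j = u_j / sqrt(<u_j, u_j>) where u_j is the displayed integer vector. Then <v, e_j> = <v, u_j> / sqrt(<u_j, u_j>), so |<v, e_j>|^2 = <v, u_j>^2 / <u_j, u_j>.
Coefficients: <v, e_1> = 7/sqrt(6), <v, e_2> = 11/sqrt(354), <v, e_3> = 99/sqrt(20060).
Square and sum: Σ |<v, e_j>|^2 = 3059/340.
Compute ||v||^2 = v·v = 23.
Deficit = 23 − 3059/340 = 4761/340 ≥ 0, confirming Bessel's inequality. (The deficit equals ||v − Σ <v,e_j> e_j||^2, the squared distance from v to span{e_j}.)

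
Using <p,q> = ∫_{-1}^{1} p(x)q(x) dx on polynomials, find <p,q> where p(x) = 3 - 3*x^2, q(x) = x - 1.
<p,q> = -4

Expand the product: p(x)·q(x) = -3*x^3 + 3*x^2 + 3*x - 3.
∫_{-1}^{1} of each monomial x^k gives [2/(k+1) if k even, 0 if k odd]. Integrating term-by-term (or equivalently evaluating the antiderivative F(x) = -3*x^4/4 + x^3 + 3*x^2/2 - 3*x at the endpoints):
  F(1) − F(−1) = -5/4 − (11/4) = -4.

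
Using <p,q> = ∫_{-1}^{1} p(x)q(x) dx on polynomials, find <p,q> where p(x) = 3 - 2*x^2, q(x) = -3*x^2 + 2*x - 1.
<p,q> = -124/15

Expand the product: p(x)·q(x) = 6*x^4 - 4*x^3 - 7*x^2 + 6*x - 3.
∫_{-1}^{1} of each monomial x^k gives [2/(k+1) if k even, 0 if k odd]. Integrating term-by-term (or equivalently evaluating the antiderivative F(x) = 6*x^5/5 - x^4 - 7*x^3/3 + 3*x^2 - 3*x at the endpoints):
  F(1) − F(−1) = -32/15 − (92/15) = -124/15.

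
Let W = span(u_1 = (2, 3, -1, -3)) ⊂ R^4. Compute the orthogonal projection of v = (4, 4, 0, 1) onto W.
proj_W(v) = (34/23, 51/23, -17/23, -51/23)

Set up U = [u_1 | ... | u_1] ∈ R^(4×1). The projector onto W = col(U) is P = U (U^T U)^(-1) U^T.
Compute U^T U =
  [23],
and U^T v = (17).
Solve U^T U · c = U^T v for the coefficients: c = (17/23). The projection is proj_W(v) = U c.
Check: (v - proj_W(v)) · u_1 = 0  (should be 0).
Result: proj_W(v) = (34/23, 51/23, -17/23, -51/23).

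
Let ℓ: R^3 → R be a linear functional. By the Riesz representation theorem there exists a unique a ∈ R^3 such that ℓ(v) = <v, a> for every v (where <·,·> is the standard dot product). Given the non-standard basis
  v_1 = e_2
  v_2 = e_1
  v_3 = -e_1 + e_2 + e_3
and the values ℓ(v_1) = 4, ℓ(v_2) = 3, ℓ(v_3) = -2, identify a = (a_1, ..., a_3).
a = (3, 4, -3)

Write a = (a_1, ..., a_3) in the standard basis. For each basis vector v_i, ℓ(v_i) = <v_i, a> is a linear equation in the a_j's. Collect the n equations into a matrix system V a = ℓ, where row i of V is v_i (expressed in the standard basis). Since V is invertible (lower-triangular with 1s on the diagonal, up to permutation), solve by back-substitution:
  V =
[[0, 1, 0],
 [1, 0, 0],
 [-1, 1, 1]]
  V a = (4, 3, -2)
Solving gives a = (3, 4, -3).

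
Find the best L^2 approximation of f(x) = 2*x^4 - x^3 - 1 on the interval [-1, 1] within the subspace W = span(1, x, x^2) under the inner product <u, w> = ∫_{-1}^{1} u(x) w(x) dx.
g(x) = 12*x^2/7 - 3*x/5 - 41/35

The best approximation g ∈ W is the orthogonal projection of f onto W. Writing g = a_0 + a_1 x + a_2 x^2, the coefficients solve the normal equations G · a = b where
  G_{ij} = <φ_i, φ_j> and b_i = <f, φ_i>, with φ_0 = 1, φ_1 = x, φ_2 = x^2.
G =
  [2, 0, 2/3]
  [0, 2/3, 0]
  [2/3, 0, 2/5],
b = (-6/5, -2/5, -2/21).
Solving gives a_0 = -41/35, a_1 = -3/5, a_2 = 12/7, so
  g(x) = 12*x^2/7 - 3*x/5 - 41/35.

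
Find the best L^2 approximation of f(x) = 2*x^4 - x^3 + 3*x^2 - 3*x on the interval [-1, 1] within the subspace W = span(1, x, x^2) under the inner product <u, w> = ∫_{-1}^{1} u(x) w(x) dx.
g(x) = 33*x^2/7 - 18*x/5 - 6/35

The best approximation g ∈ W is the orthogonal projection of f onto W. Writing g = a_0 + a_1 x + a_2 x^2, the coefficients solve the normal equations G · a = b where
  G_{ij} = <φ_i, φ_j> and b_i = <f, φ_i>, with φ_0 = 1, φ_1 = x, φ_2 = x^2.
G =
  [2, 0, 2/3]
  [0, 2/3, 0]
  [2/3, 0, 2/5],
b = (14/5, -12/5, 62/35).
Solving gives a_0 = -6/35, a_1 = -18/5, a_2 = 33/7, so
  g(x) = 33*x^2/7 - 18*x/5 - 6/35.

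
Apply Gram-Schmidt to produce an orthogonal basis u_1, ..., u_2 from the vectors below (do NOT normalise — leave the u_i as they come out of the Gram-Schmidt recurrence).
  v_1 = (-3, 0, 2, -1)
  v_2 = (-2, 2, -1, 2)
Orthogonal basis:
  u_1 = (-3, 0, 2, -1)
  u_2 = (-11/7, 2, -9/7, 15/7)

Apply the Gram-Schmidt recurrence
  u_1 = v_1
  u_i = v_i − Σ_{j<i} ((v_i · u_j) / (u_j · u_j)) · u_j.

Step by step this gives:
  u_1 = (-3, 0, 2, -1)
  u_2 = (-11/7, 2, -9/7, 15/7)

Orthogonality check:
  u_2 · u_1 = 0 (should be 0)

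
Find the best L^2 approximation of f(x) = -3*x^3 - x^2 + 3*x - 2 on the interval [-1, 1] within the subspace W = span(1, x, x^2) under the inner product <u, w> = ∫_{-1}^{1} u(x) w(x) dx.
g(x) = -x^2 + 6*x/5 - 2

The best approximation g ∈ W is the orthogonal projection of f onto W. Writing g = a_0 + a_1 x + a_2 x^2, the coefficients solve the normal equations G · a = b where
  G_{ij} = <φ_i, φ_j> and b_i = <f, φ_i>, with φ_0 = 1, φ_1 = x, φ_2 = x^2.
G =
  [2, 0, 2/3]
  [0, 2/3, 0]
  [2/3, 0, 2/5],
b = (-14/3, 4/5, -26/15).
Solving gives a_0 = -2, a_1 = 6/5, a_2 = -1, so
  g(x) = -x^2 + 6*x/5 - 2.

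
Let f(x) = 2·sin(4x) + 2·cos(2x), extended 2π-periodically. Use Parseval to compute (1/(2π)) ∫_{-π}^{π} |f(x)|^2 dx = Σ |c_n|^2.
Σ |c_n|^2 = 4

Expand |f|^2 and use orthogonality of {sin(nx), cos(mx)} on [-π, π]:
  ∫_{-π}^{π} sin(nx)^2 dx = π, ∫ cos(mx)^2 dx = π, and cross terms integrate to 0.
So ∫_{-π}^{π} f(x)^2 dx = 2^2 · π + 2^2 · π = (4 + 4)π.
Divide by 2π: (4 + 4)/2 = 4.
By Parseval, this equals Σ |c_n|^2.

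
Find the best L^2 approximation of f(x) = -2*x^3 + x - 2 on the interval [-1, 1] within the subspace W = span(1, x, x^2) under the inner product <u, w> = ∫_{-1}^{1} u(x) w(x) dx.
g(x) = -x/5 - 2

The best approximation g ∈ W is the orthogonal projection of f onto W. Writing g = a_0 + a_1 x + a_2 x^2, the coefficients solve the normal equations G · a = b where
  G_{ij} = <φ_i, φ_j> and b_i = <f, φ_i>, with φ_0 = 1, φ_1 = x, φ_2 = x^2.
G =
  [2, 0, 2/3]
  [0, 2/3, 0]
  [2/3, 0, 2/5],
b = (-4, -2/15, -4/3).
Solving gives a_0 = -2, a_1 = -1/5, a_2 = 0, so
  g(x) = -x/5 - 2.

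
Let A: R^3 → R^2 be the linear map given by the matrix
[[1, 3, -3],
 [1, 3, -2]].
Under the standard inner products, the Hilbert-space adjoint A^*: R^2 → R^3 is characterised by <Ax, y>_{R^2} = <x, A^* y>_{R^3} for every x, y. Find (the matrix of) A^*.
A^* = A^T =
[[1, 1],
 [3, 3],
 [-3, -2]]

For real matrices with standard dot products, the defining identity <Ax, y> = <x, A^* y> gives (Ax)^T y = x^T (A^*) y, i.e. x^T A^T y = x^T (A^*) y. Since this holds for all x, y, we must have A^* = A^T. Therefore
A^* =
[[1, 1],
 [3, 3],
 [-3, -2]].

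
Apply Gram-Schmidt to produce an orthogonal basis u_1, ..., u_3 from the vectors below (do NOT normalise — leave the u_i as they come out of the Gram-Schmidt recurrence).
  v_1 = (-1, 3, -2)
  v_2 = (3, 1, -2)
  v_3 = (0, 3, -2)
Orthogonal basis:
  u_1 = (-1, 3, -2)
  u_2 = (23/7, 1/7, -10/7)
  u_3 = (4/45, 8/45, 2/9)

Apply the Gram-Schmidt recurrence
  u_1 = v_1
  u_i = v_i − Σ_{j<i} ((v_i · u_j) / (u_j · u_j)) · u_j.

Step by step this gives:
  u_1 = (-1, 3, -2)
  u_2 = (23/7, 1/7, -10/7)
  u_3 = (4/45, 8/45, 2/9)

Orthogonality check:
  u_2 · u_1 = 0 (should be 0)
  u_3 · u_1 = 0 (should be 0)
  u_3 · u_2 = 0 (should be 0)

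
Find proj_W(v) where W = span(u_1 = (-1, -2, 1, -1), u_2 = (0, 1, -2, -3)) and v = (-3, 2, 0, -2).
proj_W(v) = (-22/97, 13/97, -92/97, -193/97)

Set up U = [u_1 | ... | u_2] ∈ R^(4×2). The projector onto W = col(U) is P = U (U^T U)^(-1) U^T.
Compute U^T U =
  [7, -1]
  [-1, 14],
and U^T v = (1, 8).
Solve U^T U · c = U^T v for the coefficients: c = (22/97, 57/97). The projection is proj_W(v) = U c.
Check: (v - proj_W(v)) · u_1 = 0  (should be 0).
Check: (v - proj_W(v)) · u_2 = 0  (should be 0).
Result: proj_W(v) = (-22/97, 13/97, -92/97, -193/97).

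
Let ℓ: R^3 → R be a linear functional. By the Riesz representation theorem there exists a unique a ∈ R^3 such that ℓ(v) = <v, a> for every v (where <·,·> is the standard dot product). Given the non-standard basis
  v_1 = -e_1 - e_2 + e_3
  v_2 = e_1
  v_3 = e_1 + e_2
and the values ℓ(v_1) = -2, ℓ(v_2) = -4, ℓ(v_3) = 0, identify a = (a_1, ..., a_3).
a = (-4, 4, -2)

Write a = (a_1, ..., a_3) in the standard basis. For each basis vector v_i, ℓ(v_i) = <v_i, a> is a linear equation in the a_j's. Collect the n equations into a matrix system V a = ℓ, where row i of V is v_i (expressed in the standard basis). Since V is invertible (lower-triangular with 1s on the diagonal, up to permutation), solve by back-substitution:
  V =
[[-1, -1, 1],
 [1, 0, 0],
 [1, 1, 0]]
  V a = (-2, -4, 0)
Solving gives a = (-4, 4, -2).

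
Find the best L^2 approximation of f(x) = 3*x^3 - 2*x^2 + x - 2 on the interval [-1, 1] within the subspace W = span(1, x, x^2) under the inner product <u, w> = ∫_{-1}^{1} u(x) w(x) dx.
g(x) = -2*x^2 + 14*x/5 - 2

The best approximation g ∈ W is the orthogonal projection of f onto W. Writing g = a_0 + a_1 x + a_2 x^2, the coefficients solve the normal equations G · a = b where
  G_{ij} = <φ_i, φ_j> and b_i = <f, φ_i>, with φ_0 = 1, φ_1 = x, φ_2 = x^2.
G =
  [2, 0, 2/3]
  [0, 2/3, 0]
  [2/3, 0, 2/5],
b = (-16/3, 28/15, -32/15).
Solving gives a_0 = -2, a_1 = 14/5, a_2 = -2, so
  g(x) = -2*x^2 + 14*x/5 - 2.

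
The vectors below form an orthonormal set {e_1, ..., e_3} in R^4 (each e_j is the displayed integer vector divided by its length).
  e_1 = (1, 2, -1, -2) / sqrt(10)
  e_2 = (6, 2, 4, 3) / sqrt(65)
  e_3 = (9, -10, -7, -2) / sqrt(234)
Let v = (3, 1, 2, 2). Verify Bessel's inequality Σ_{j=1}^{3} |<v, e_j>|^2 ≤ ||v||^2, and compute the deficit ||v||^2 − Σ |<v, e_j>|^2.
Σ |<v, e_j>|^2 = 161/9; ||v||^2 = 18; deficit = 1/9

Write each e_j = u_j / sqrt(<u_j, u_j>) where u_j is the displayed integer vector. Then <v, e_j> = <v, u_j> / sqrt(<u_j, u_j>), so |<v, e_j>|^2 = <v, u_j>^2 / <u_j, u_j>.
Coefficients: <v, e_1> = -1/sqrt(10), <v, e_2> = 34/sqrt(65), <v, e_3> = -1/sqrt(234).
Square and sum: Σ |<v, e_j>|^2 = 161/9.
Compute ||v||^2 = v·v = 18.
Deficit = 18 − 161/9 = 1/9 ≥ 0, confirming Bessel's inequality. (The deficit equals ||v − Σ <v,e_j> e_j||^2, the squared distance from v to span{e_j}.)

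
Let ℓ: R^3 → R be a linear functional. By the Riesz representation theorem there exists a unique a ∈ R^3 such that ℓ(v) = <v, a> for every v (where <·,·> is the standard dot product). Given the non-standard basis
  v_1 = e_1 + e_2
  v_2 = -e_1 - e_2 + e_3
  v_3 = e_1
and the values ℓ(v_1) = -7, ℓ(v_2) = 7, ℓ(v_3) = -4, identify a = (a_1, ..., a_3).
a = (-4, -3, 0)

Write a = (a_1, ..., a_3) in the standard basis. For each basis vector v_i, ℓ(v_i) = <v_i, a> is a linear equation in the a_j's. Collect the n equations into a matrix system V a = ℓ, where row i of V is v_i (expressed in the standard basis). Since V is invertible (lower-triangular with 1s on the diagonal, up to permutation), solve by back-substitution:
  V =
[[1, 1, 0],
 [-1, -1, 1],
 [1, 0, 0]]
  V a = (-7, 7, -4)
Solving gives a = (-4, -3, 0).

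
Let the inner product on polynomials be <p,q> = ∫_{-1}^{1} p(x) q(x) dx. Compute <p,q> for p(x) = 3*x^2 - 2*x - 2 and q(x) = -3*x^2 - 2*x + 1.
<p,q> = 16/15

Expand the product: p(x)·q(x) = -9*x^4 + 13*x^2 + 2*x - 2.
∫_{-1}^{1} of each monomial x^k gives [2/(k+1) if k even, 0 if k odd]. Integrating term-by-term (or equivalently evaluating the antiderivative F(x) = -9*x^5/5 + 13*x^3/3 + x^2 - 2*x at the endpoints):
  F(1) − F(−1) = 23/15 − (7/15) = 16/15.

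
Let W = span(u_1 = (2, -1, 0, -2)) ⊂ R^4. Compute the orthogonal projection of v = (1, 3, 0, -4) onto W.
proj_W(v) = (14/9, -7/9, 0, -14/9)

Set up U = [u_1 | ... | u_1] ∈ R^(4×1). The projector onto W = col(U) is P = U (U^T U)^(-1) U^T.
Compute U^T U =
  [9],
and U^T v = (7).
Solve U^T U · c = U^T v for the coefficients: c = (7/9). The projection is proj_W(v) = U c.
Check: (v - proj_W(v)) · u_1 = 0  (should be 0).
Result: proj_W(v) = (14/9, -7/9, 0, -14/9).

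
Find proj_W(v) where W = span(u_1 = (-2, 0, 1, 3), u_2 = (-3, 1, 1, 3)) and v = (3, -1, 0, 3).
proj_W(v) = (17/12, -31/12, 7/12, 7/4)

Set up U = [u_1 | ... | u_2] ∈ R^(4×2). The projector onto W = col(U) is P = U (U^T U)^(-1) U^T.
Compute U^T U =
  [14, 16]
  [16, 20],
and U^T v = (3, -1).
Solve U^T U · c = U^T v for the coefficients: c = (19/6, -31/12). The projection is proj_W(v) = U c.
Check: (v - proj_W(v)) · u_1 = 0  (should be 0).
Check: (v - proj_W(v)) · u_2 = 0  (should be 0).
Result: proj_W(v) = (17/12, -31/12, 7/12, 7/4).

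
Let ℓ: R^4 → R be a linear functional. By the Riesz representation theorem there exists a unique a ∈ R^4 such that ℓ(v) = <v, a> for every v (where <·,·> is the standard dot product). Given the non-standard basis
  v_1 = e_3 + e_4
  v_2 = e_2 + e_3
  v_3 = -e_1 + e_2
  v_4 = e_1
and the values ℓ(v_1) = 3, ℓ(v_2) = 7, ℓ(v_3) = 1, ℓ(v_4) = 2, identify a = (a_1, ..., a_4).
a = (2, 3, 4, -1)

Write a = (a_1, ..., a_4) in the standard basis. For each basis vector v_i, ℓ(v_i) = <v_i, a> is a linear equation in the a_j's. Collect the n equations into a matrix system V a = ℓ, where row i of V is v_i (expressed in the standard basis). Since V is invertible (lower-triangular with 1s on the diagonal, up to permutation), solve by back-substitution:
  V =
[[0, 0, 1, 1],
 [0, 1, 1, 0],
 [-1, 1, 0, 0],
 [1, 0, 0, 0]]
  V a = (3, 7, 1, 2)
Solving gives a = (2, 3, 4, -1).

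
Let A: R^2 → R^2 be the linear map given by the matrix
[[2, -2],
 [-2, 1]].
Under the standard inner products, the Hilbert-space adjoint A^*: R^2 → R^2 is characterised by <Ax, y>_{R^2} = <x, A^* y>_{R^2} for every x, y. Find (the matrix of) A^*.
A^* = A^T =
[[2, -2],
 [-2, 1]]

For real matrices with standard dot products, the defining identity <Ax, y> = <x, A^* y> gives (Ax)^T y = x^T (A^*) y, i.e. x^T A^T y = x^T (A^*) y. Since this holds for all x, y, we must have A^* = A^T. Therefore
A^* =
[[2, -2],
 [-2, 1]].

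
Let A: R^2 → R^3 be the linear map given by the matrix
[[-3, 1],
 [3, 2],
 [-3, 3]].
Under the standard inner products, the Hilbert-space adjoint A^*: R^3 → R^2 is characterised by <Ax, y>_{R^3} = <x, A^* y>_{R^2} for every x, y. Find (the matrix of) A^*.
A^* = A^T =
[[-3, 3, -3],
 [1, 2, 3]]

For real matrices with standard dot products, the defining identity <Ax, y> = <x, A^* y> gives (Ax)^T y = x^T (A^*) y, i.e. x^T A^T y = x^T (A^*) y. Since this holds for all x, y, we must have A^* = A^T. Therefore
A^* =
[[-3, 3, -3],
 [1, 2, 3]].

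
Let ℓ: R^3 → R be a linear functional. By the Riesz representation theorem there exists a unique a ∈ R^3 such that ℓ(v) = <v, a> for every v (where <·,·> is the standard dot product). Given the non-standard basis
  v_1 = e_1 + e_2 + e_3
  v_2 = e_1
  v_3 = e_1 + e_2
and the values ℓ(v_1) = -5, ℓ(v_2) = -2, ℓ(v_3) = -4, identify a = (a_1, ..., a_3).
a = (-2, -2, -1)

Write a = (a_1, ..., a_3) in the standard basis. For each basis vector v_i, ℓ(v_i) = <v_i, a> is a linear equation in the a_j's. Collect the n equations into a matrix system V a = ℓ, where row i of V is v_i (expressed in the standard basis). Since V is invertible (lower-triangular with 1s on the diagonal, up to permutation), solve by back-substitution:
  V =
[[1, 1, 1],
 [1, 0, 0],
 [1, 1, 0]]
  V a = (-5, -2, -4)
Solving gives a = (-2, -2, -1).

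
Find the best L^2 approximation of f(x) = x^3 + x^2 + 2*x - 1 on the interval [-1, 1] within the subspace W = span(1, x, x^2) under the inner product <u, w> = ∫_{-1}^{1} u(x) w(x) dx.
g(x) = x^2 + 13*x/5 - 1

The best approximation g ∈ W is the orthogonal projection of f onto W. Writing g = a_0 + a_1 x + a_2 x^2, the coefficients solve the normal equations G · a = b where
  G_{ij} = <φ_i, φ_j> and b_i = <f, φ_i>, with φ_0 = 1, φ_1 = x, φ_2 = x^2.
G =
  [2, 0, 2/3]
  [0, 2/3, 0]
  [2/3, 0, 2/5],
b = (-4/3, 26/15, -4/15).
Solving gives a_0 = -1, a_1 = 13/5, a_2 = 1, so
  g(x) = x^2 + 13*x/5 - 1.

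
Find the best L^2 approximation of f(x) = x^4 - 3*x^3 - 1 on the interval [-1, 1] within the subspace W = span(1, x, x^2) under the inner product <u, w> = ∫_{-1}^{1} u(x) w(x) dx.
g(x) = 6*x^2/7 - 9*x/5 - 38/35

The best approximation g ∈ W is the orthogonal projection of f onto W. Writing g = a_0 + a_1 x + a_2 x^2, the coefficients solve the normal equations G · a = b where
  G_{ij} = <φ_i, φ_j> and b_i = <f, φ_i>, with φ_0 = 1, φ_1 = x, φ_2 = x^2.
G =
  [2, 0, 2/3]
  [0, 2/3, 0]
  [2/3, 0, 2/5],
b = (-8/5, -6/5, -8/21).
Solving gives a_0 = -38/35, a_1 = -9/5, a_2 = 6/7, so
  g(x) = 6*x^2/7 - 9*x/5 - 38/35.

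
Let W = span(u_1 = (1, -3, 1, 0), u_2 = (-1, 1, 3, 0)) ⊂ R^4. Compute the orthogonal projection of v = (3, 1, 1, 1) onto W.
proj_W(v) = (0, -1/5, 2/5, 0)

Set up U = [u_1 | ... | u_2] ∈ R^(4×2). The projector onto W = col(U) is P = U (U^T U)^(-1) U^T.
Compute U^T U =
  [11, -1]
  [-1, 11],
and U^T v = (1, 1).
Solve U^T U · c = U^T v for the coefficients: c = (1/10, 1/10). The projection is proj_W(v) = U c.
Check: (v - proj_W(v)) · u_1 = 0  (should be 0).
Check: (v - proj_W(v)) · u_2 = 0  (should be 0).
Result: proj_W(v) = (0, -1/5, 2/5, 0).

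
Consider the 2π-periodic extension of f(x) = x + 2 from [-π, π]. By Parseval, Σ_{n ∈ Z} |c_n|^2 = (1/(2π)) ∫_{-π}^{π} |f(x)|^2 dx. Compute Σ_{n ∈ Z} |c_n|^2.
Σ |c_n|^2 = π^2/3 + 4

Expand and integrate term by term over [-π, π]:
  ∫ (x)^2 dx = 1·(2π^3/3); ∫ 2·1·(2)·x dx = 0 (odd integrand); ∫ 2^2 dx = 4·2π.
So (1/(2π)) ∫_{-π}^{π} (x + 2)^2 dx = 1π^2/3 + 4 = π^2/3 + 4.
Parseval ⇒ Σ |c_n|^2 = π^2/3 + 4.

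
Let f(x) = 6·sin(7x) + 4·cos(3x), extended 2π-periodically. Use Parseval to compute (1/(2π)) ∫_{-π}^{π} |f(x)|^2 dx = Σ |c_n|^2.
Σ |c_n|^2 = 26

Expand |f|^2 and use orthogonality of {sin(nx), cos(mx)} on [-π, π]:
  ∫_{-π}^{π} sin(nx)^2 dx = π, ∫ cos(mx)^2 dx = π, and cross terms integrate to 0.
So ∫_{-π}^{π} f(x)^2 dx = 6^2 · π + 4^2 · π = (36 + 16)π.
Divide by 2π: (36 + 16)/2 = 26.
By Parseval, this equals Σ |c_n|^2.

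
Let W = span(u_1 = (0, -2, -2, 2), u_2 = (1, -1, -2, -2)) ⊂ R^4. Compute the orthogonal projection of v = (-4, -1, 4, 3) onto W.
proj_W(v) = (-51/29, 34/29, 85/29, 119/29)

Set up U = [u_1 | ... | u_2] ∈ R^(4×2). The projector onto W = col(U) is P = U (U^T U)^(-1) U^T.
Compute U^T U =
  [12, 2]
  [2, 10],
and U^T v = (0, -17).
Solve U^T U · c = U^T v for the coefficients: c = (17/58, -51/29). The projection is proj_W(v) = U c.
Check: (v - proj_W(v)) · u_1 = 0  (should be 0).
Check: (v - proj_W(v)) · u_2 = 0  (should be 0).
Result: proj_W(v) = (-51/29, 34/29, 85/29, 119/29).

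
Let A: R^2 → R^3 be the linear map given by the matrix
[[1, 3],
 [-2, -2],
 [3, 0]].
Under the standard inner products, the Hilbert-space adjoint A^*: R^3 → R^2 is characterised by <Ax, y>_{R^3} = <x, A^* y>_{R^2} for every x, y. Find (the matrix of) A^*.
A^* = A^T =
[[1, -2, 3],
 [3, -2, 0]]

For real matrices with standard dot products, the defining identity <Ax, y> = <x, A^* y> gives (Ax)^T y = x^T (A^*) y, i.e. x^T A^T y = x^T (A^*) y. Since this holds for all x, y, we must have A^* = A^T. Therefore
A^* =
[[1, -2, 3],
 [3, -2, 0]].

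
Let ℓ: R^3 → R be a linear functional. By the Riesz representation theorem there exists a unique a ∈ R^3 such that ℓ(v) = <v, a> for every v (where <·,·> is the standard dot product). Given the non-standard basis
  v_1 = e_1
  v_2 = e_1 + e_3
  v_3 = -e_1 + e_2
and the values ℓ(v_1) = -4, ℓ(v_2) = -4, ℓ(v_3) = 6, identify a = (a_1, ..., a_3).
a = (-4, 2, 0)

Write a = (a_1, ..., a_3) in the standard basis. For each basis vector v_i, ℓ(v_i) = <v_i, a> is a linear equation in the a_j's. Collect the n equations into a matrix system V a = ℓ, where row i of V is v_i (expressed in the standard basis). Since V is invertible (lower-triangular with 1s on the diagonal, up to permutation), solve by back-substitution:
  V =
[[1, 0, 0],
 [1, 0, 1],
 [-1, 1, 0]]
  V a = (-4, -4, 6)
Solving gives a = (-4, 2, 0).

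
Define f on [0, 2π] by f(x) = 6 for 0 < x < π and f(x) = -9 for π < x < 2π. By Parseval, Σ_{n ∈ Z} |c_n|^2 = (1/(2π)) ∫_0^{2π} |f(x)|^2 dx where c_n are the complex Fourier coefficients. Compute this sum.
Σ |c_n|^2 = 117/2

Parseval equates the L^2 energy of f (normalised by 1/(2π)) with the ℓ^2 sum of its Fourier coefficients: (1/(2π)) ∫_0^{2π} |f|^2 = Σ |c_n|^2.
Compute the left side: (1/(2π)) [∫_0^π 6^2 dx + ∫_π^{2π} (-9)^2 dx] = (1/(2π)) · (36π + 81π) = (36 + 81)/2 = 117/2.
So Σ_{n ∈ Z} |c_n|^2 = 117/2.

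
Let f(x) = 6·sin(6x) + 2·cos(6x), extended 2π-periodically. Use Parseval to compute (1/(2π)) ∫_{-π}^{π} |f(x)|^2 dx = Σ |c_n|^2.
Σ |c_n|^2 = 20

Expand |f|^2 and use orthogonality of {sin(nx), cos(mx)} on [-π, π]:
  ∫_{-π}^{π} sin(nx)^2 dx = π, ∫ cos(mx)^2 dx = π, and cross terms integrate to 0.
So ∫_{-π}^{π} f(x)^2 dx = 6^2 · π + 2^2 · π = (36 + 4)π.
Divide by 2π: (36 + 4)/2 = 20.
By Parseval, this equals Σ |c_n|^2.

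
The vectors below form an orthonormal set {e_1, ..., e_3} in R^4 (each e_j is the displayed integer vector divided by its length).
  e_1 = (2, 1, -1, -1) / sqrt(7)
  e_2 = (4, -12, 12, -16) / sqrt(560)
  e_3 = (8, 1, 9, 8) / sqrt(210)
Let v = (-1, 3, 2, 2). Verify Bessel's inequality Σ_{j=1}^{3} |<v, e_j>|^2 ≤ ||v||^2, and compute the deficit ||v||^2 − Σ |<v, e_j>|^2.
Σ |<v, e_j>|^2 = 395/42; ||v||^2 = 18; deficit = 361/42

Write each e_j = u_j / sqrt(<u_j, u_j>) where u_j is the displayed integer vector. Then <v, e_j> = <v, u_j> / sqrt(<u_j, u_j>), so |<v, e_j>|^2 = <v, u_j>^2 / <u_j, u_j>.
Coefficients: <v, e_1> = -3/sqrt(7), <v, e_2> = -48/sqrt(560), <v, e_3> = 29/sqrt(210).
Square and sum: Σ |<v, e_j>|^2 = 395/42.
Compute ||v||^2 = v·v = 18.
Deficit = 18 − 395/42 = 361/42 ≥ 0, confirming Bessel's inequality. (The deficit equals ||v − Σ <v,e_j> e_j||^2, the squared distance from v to span{e_j}.)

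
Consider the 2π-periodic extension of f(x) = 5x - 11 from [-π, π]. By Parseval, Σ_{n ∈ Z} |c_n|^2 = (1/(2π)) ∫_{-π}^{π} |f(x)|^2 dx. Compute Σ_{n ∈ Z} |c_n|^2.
Σ |c_n|^2 = 25π^2/3 + 121

Expand and integrate term by term over [-π, π]:
  ∫ (5x)^2 dx = 25·(2π^3/3); ∫ 2·5·(-11)·x dx = 0 (odd integrand); ∫ (-11)^2 dx = 121·2π.
So (1/(2π)) ∫_{-π}^{π} (5x - 11)^2 dx = 25π^2/3 + 121 = 25π^2/3 + 121.
Parseval ⇒ Σ |c_n|^2 = 25π^2/3 + 121.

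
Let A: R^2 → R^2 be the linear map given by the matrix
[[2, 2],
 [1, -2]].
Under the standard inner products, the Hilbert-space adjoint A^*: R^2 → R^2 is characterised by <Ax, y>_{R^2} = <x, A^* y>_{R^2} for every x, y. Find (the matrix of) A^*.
A^* = A^T =
[[2, 1],
 [2, -2]]

For real matrices with standard dot products, the defining identity <Ax, y> = <x, A^* y> gives (Ax)^T y = x^T (A^*) y, i.e. x^T A^T y = x^T (A^*) y. Since this holds for all x, y, we must have A^* = A^T. Therefore
A^* =
[[2, 1],
 [2, -2]].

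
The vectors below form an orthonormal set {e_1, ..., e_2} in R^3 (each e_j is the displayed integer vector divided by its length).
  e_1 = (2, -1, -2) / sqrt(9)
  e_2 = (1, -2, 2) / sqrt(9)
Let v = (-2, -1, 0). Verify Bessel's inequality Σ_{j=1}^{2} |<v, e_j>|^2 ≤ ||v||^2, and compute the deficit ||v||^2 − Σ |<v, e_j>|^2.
Σ |<v, e_j>|^2 = 1; ||v||^2 = 5; deficit = 4

Write each e_j = u_j / sqrt(<u_j, u_j>) where u_j is the displayed integer vector. Then <v, e_j> = <v, u_j> / sqrt(<u_j, u_j>), so |<v, e_j>|^2 = <v, u_j>^2 / <u_j, u_j>.
Coefficients: <v, e_1> = -3/sqrt(9), <v, e_2> = 0/sqrt(9).
Square and sum: Σ |<v, e_j>|^2 = 1.
Compute ||v||^2 = v·v = 5.
Deficit = 5 − 1 = 4 ≥ 0, confirming Bessel's inequality. (The deficit equals ||v − Σ <v,e_j> e_j||^2, the squared distance from v to span{e_j}.)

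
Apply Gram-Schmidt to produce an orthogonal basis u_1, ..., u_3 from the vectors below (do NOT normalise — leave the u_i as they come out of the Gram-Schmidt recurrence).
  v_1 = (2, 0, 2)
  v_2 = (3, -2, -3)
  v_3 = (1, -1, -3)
Orthogonal basis:
  u_1 = (2, 0, 2)
  u_2 = (3, -2, -3)
  u_3 = (1/11, 3/11, -1/11)

Apply the Gram-Schmidt recurrence
  u_1 = v_1
  u_i = v_i − Σ_{j<i} ((v_i · u_j) / (u_j · u_j)) · u_j.

Step by step this gives:
  u_1 = (2, 0, 2)
  u_2 = (3, -2, -3)
  u_3 = (1/11, 3/11, -1/11)

Orthogonality check:
  u_2 · u_1 = 0 (should be 0)
  u_3 · u_1 = 0 (should be 0)
  u_3 · u_2 = 0 (should be 0)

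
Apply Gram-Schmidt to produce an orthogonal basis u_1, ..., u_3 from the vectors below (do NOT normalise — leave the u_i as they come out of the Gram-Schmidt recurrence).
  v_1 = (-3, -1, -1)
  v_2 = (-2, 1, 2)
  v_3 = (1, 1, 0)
Orthogonal basis:
  u_1 = (-3, -1, -1)
  u_2 = (-13/11, 14/11, 25/11)
  u_3 = (-7/90, 28/45, -7/18)

Apply the Gram-Schmidt recurrence
  u_1 = v_1
  u_i = v_i − Σ_{j<i} ((v_i · u_j) / (u_j · u_j)) · u_j.

Step by step this gives:
  u_1 = (-3, -1, -1)
  u_2 = (-13/11, 14/11, 25/11)
  u_3 = (-7/90, 28/45, -7/18)

Orthogonality check:
  u_2 · u_1 = 0 (should be 0)
  u_3 · u_1 = 0 (should be 0)
  u_3 · u_2 = 0 (should be 0)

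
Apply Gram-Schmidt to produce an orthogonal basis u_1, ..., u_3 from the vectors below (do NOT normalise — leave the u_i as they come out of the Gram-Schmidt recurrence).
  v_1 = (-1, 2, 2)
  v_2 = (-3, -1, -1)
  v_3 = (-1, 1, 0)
Orthogonal basis:
  u_1 = (-1, 2, 2)
  u_2 = (-28/9, -7/9, -7/9)
  u_3 = (0, 1/2, -1/2)

Apply the Gram-Schmidt recurrence
  u_1 = v_1
  u_i = v_i − Σ_{j<i} ((v_i · u_j) / (u_j · u_j)) · u_j.

Step by step this gives:
  u_1 = (-1, 2, 2)
  u_2 = (-28/9, -7/9, -7/9)
  u_3 = (0, 1/2, -1/2)

Orthogonality check:
  u_2 · u_1 = 0 (should be 0)
  u_3 · u_1 = 0 (should be 0)
  u_3 · u_2 = 0 (should be 0)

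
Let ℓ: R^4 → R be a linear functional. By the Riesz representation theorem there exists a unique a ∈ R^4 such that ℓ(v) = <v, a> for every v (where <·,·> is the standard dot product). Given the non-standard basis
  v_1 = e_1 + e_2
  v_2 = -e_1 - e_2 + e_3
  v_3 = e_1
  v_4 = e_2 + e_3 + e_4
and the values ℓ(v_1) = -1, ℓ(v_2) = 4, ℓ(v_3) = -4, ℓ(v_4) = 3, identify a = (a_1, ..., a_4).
a = (-4, 3, 3, -3)

Write a = (a_1, ..., a_4) in the standard basis. For each basis vector v_i, ℓ(v_i) = <v_i, a> is a linear equation in the a_j's. Collect the n equations into a matrix system V a = ℓ, where row i of V is v_i (expressed in the standard basis). Since V is invertible (lower-triangular with 1s on the diagonal, up to permutation), solve by back-substitution:
  V =
[[1, 1, 0, 0],
 [-1, -1, 1, 0],
 [1, 0, 0, 0],
 [0, 1, 1, 1]]
  V a = (-1, 4, -4, 3)
Solving gives a = (-4, 3, 3, -3).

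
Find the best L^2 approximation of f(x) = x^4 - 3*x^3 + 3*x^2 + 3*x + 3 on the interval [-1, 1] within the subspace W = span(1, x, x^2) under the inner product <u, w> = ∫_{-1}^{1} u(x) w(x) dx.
g(x) = 27*x^2/7 + 6*x/5 + 102/35

The best approximation g ∈ W is the orthogonal projection of f onto W. Writing g = a_0 + a_1 x + a_2 x^2, the coefficients solve the normal equations G · a = b where
  G_{ij} = <φ_i, φ_j> and b_i = <f, φ_i>, with φ_0 = 1, φ_1 = x, φ_2 = x^2.
G =
  [2, 0, 2/3]
  [0, 2/3, 0]
  [2/3, 0, 2/5],
b = (42/5, 4/5, 122/35).
Solving gives a_0 = 102/35, a_1 = 6/5, a_2 = 27/7, so
  g(x) = 27*x^2/7 + 6*x/5 + 102/35.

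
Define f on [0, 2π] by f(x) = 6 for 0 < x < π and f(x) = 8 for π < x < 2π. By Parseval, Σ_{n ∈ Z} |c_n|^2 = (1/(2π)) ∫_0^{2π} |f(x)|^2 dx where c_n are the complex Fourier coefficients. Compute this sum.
Σ |c_n|^2 = 50

Parseval equates the L^2 energy of f (normalised by 1/(2π)) with the ℓ^2 sum of its Fourier coefficients: (1/(2π)) ∫_0^{2π} |f|^2 = Σ |c_n|^2.
Compute the left side: (1/(2π)) [∫_0^π 6^2 dx + ∫_π^{2π} 8^2 dx] = (1/(2π)) · (36π + 64π) = (36 + 64)/2 = 50.
So Σ_{n ∈ Z} |c_n|^2 = 50.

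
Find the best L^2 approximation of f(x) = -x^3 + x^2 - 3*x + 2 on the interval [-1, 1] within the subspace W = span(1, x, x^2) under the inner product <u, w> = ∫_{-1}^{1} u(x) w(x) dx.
g(x) = x^2 - 18*x/5 + 2

The best approximation g ∈ W is the orthogonal projection of f onto W. Writing g = a_0 + a_1 x + a_2 x^2, the coefficients solve the normal equations G · a = b where
  G_{ij} = <φ_i, φ_j> and b_i = <f, φ_i>, with φ_0 = 1, φ_1 = x, φ_2 = x^2.
G =
  [2, 0, 2/3]
  [0, 2/3, 0]
  [2/3, 0, 2/5],
b = (14/3, -12/5, 26/15).
Solving gives a_0 = 2, a_1 = -18/5, a_2 = 1, so
  g(x) = x^2 - 18*x/5 + 2.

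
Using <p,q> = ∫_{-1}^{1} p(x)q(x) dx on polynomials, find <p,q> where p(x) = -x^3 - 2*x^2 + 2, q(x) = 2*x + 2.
<p,q> = 68/15

Expand the product: p(x)·q(x) = -2*x^4 - 6*x^3 - 4*x^2 + 4*x + 4.
∫_{-1}^{1} of each monomial x^k gives [2/(k+1) if k even, 0 if k odd]. Integrating term-by-term (or equivalently evaluating the antiderivative F(x) = -2*x^5/5 - 3*x^4/2 - 4*x^3/3 + 2*x^2 + 4*x at the endpoints):
  F(1) − F(−1) = 83/30 − (-53/30) = 68/15.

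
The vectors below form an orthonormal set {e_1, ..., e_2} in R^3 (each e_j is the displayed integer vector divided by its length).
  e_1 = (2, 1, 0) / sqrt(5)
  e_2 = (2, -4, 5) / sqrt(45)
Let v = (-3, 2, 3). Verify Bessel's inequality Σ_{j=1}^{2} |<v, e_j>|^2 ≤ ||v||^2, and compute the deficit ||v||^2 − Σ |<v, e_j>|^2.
Σ |<v, e_j>|^2 = 29/9; ||v||^2 = 22; deficit = 169/9

Write each e_j = u_j / sqrt(<u_j, u_j>) where u_j is the displayed integer vector. Then <v, e_j> = <v, u_j> / sqrt(<u_j, u_j>), so |<v, e_j>|^2 = <v, u_j>^2 / <u_j, u_j>.
Coefficients: <v, e_1> = -4/sqrt(5), <v, e_2> = 1/sqrt(45).
Square and sum: Σ |<v, e_j>|^2 = 29/9.
Compute ||v||^2 = v·v = 22.
Deficit = 22 − 29/9 = 169/9 ≥ 0, confirming Bessel's inequality. (The deficit equals ||v − Σ <v,e_j> e_j||^2, the squared distance from v to span{e_j}.)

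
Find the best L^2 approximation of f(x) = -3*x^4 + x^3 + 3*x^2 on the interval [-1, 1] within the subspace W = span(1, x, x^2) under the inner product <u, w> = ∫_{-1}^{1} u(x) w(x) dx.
g(x) = 3*x^2/7 + 3*x/5 + 9/35

The best approximation g ∈ W is the orthogonal projection of f onto W. Writing g = a_0 + a_1 x + a_2 x^2, the coefficients solve the normal equations G · a = b where
  G_{ij} = <φ_i, φ_j> and b_i = <f, φ_i>, with φ_0 = 1, φ_1 = x, φ_2 = x^2.
G =
  [2, 0, 2/3]
  [0, 2/3, 0]
  [2/3, 0, 2/5],
b = (4/5, 2/5, 12/35).
Solving gives a_0 = 9/35, a_1 = 3/5, a_2 = 3/7, so
  g(x) = 3*x^2/7 + 3*x/5 + 9/35.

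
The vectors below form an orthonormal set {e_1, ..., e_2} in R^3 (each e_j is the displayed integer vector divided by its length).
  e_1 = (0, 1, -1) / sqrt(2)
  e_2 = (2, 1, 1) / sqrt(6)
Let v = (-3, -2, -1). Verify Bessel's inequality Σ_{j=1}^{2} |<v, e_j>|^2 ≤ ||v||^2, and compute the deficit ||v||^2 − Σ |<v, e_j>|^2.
Σ |<v, e_j>|^2 = 14; ||v||^2 = 14; deficit = 0

Write each e_j = u_j / sqrt(<u_j, u_j>) where u_j is the displayed integer vector. Then <v, e_j> = <v, u_j> / sqrt(<u_j, u_j>), so |<v, e_j>|^2 = <v, u_j>^2 / <u_j, u_j>.
Coefficients: <v, e_1> = -1/sqrt(2), <v, e_2> = -9/sqrt(6).
Square and sum: Σ |<v, e_j>|^2 = 14.
Compute ||v||^2 = v·v = 14.
Deficit = 14 − 14 = 0 ≥ 0, confirming Bessel's inequality. (The deficit equals ||v − Σ <v,e_j> e_j||^2, the squared distance from v to span{e_j}.)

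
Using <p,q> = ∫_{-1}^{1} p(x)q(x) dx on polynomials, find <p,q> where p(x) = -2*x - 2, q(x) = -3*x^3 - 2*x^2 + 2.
<p,q> = -44/15

Expand the product: p(x)·q(x) = 6*x^4 + 10*x^3 + 4*x^2 - 4*x - 4.
∫_{-1}^{1} of each monomial x^k gives [2/(k+1) if k even, 0 if k odd]. Integrating term-by-term (or equivalently evaluating the antiderivative F(x) = 6*x^5/5 + 5*x^4/2 + 4*x^3/3 - 2*x^2 - 4*x at the endpoints):
  F(1) − F(−1) = -29/30 − (59/30) = -44/15.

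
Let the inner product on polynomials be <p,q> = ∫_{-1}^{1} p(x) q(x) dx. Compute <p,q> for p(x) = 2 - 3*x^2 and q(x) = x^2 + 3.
<p,q> = 92/15

Expand the product: p(x)·q(x) = -3*x^4 - 7*x^2 + 6.
∫_{-1}^{1} of each monomial x^k gives [2/(k+1) if k even, 0 if k odd]. Integrating term-by-term (or equivalently evaluating the antiderivative F(x) = -3*x^5/5 - 7*x^3/3 + 6*x at the endpoints):
  F(1) − F(−1) = 46/15 − (-46/15) = 92/15.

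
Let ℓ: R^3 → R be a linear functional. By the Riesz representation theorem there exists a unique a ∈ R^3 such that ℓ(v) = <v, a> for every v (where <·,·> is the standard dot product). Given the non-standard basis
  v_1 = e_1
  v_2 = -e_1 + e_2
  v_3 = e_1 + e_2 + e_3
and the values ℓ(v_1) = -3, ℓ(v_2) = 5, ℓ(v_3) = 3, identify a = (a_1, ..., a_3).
a = (-3, 2, 4)

Write a = (a_1, ..., a_3) in the standard basis. For each basis vector v_i, ℓ(v_i) = <v_i, a> is a linear equation in the a_j's. Collect the n equations into a matrix system V a = ℓ, where row i of V is v_i (expressed in the standard basis). Since V is invertible (lower-triangular with 1s on the diagonal, up to permutation), solve by back-substitution:
  V =
[[1, 0, 0],
 [-1, 1, 0],
 [1, 1, 1]]
  V a = (-3, 5, 3)
Solving gives a = (-3, 2, 4).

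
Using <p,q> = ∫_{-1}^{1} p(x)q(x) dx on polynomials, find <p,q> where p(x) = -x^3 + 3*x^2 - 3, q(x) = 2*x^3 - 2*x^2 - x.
<p,q> = 10/7

Expand the product: p(x)·q(x) = -2*x^6 + 8*x^5 - 5*x^4 - 9*x^3 + 6*x^2 + 3*x.
∫_{-1}^{1} of each monomial x^k gives [2/(k+1) if k even, 0 if k odd]. Integrating term-by-term (or equivalently evaluating the antiderivative F(x) = -2*x^7/7 + 4*x^6/3 - x^5 - 9*x^4/4 + 2*x^3 + 3*x^2/2 at the endpoints):
  F(1) − F(−1) = 109/84 − (-11/84) = 10/7.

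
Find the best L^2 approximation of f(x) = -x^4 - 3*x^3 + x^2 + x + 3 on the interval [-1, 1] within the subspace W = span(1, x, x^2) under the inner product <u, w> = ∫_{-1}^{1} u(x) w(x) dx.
g(x) = x^2/7 - 4*x/5 + 108/35

The best approximation g ∈ W is the orthogonal projection of f onto W. Writing g = a_0 + a_1 x + a_2 x^2, the coefficients solve the normal equations G · a = b where
  G_{ij} = <φ_i, φ_j> and b_i = <f, φ_i>, with φ_0 = 1, φ_1 = x, φ_2 = x^2.
G =
  [2, 0, 2/3]
  [0, 2/3, 0]
  [2/3, 0, 2/5],
b = (94/15, -8/15, 74/35).
Solving gives a_0 = 108/35, a_1 = -4/5, a_2 = 1/7, so
  g(x) = x^2/7 - 4*x/5 + 108/35.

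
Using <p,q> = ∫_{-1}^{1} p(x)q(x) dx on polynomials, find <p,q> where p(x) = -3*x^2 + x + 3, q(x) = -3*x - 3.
<p,q> = -14

Expand the product: p(x)·q(x) = 9*x^3 + 6*x^2 - 12*x - 9.
∫_{-1}^{1} of each monomial x^k gives [2/(k+1) if k even, 0 if k odd]. Integrating term-by-term (or equivalently evaluating the antiderivative F(x) = 9*x^4/4 + 2*x^3 - 6*x^2 - 9*x at the endpoints):
  F(1) − F(−1) = -43/4 − (13/4) = -14.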